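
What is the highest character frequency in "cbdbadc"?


Input: cbdbadc
Character counts:
  'a': 1
  'b': 2
  'c': 2
  'd': 2
Maximum frequency: 2

2


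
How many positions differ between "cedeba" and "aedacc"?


Comparing "cedeba" and "aedacc" position by position:
  Position 0: 'c' vs 'a' => DIFFER
  Position 1: 'e' vs 'e' => same
  Position 2: 'd' vs 'd' => same
  Position 3: 'e' vs 'a' => DIFFER
  Position 4: 'b' vs 'c' => DIFFER
  Position 5: 'a' vs 'c' => DIFFER
Positions that differ: 4

4


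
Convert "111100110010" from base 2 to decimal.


Input: "111100110010" in base 2
Positional expansion:
  Digit '1' (value 1) x 2^11 = 2048
  Digit '1' (value 1) x 2^10 = 1024
  Digit '1' (value 1) x 2^9 = 512
  Digit '1' (value 1) x 2^8 = 256
  Digit '0' (value 0) x 2^7 = 0
  Digit '0' (value 0) x 2^6 = 0
  Digit '1' (value 1) x 2^5 = 32
  Digit '1' (value 1) x 2^4 = 16
  Digit '0' (value 0) x 2^3 = 0
  Digit '0' (value 0) x 2^2 = 0
  Digit '1' (value 1) x 2^1 = 2
  Digit '0' (value 0) x 2^0 = 0
Sum = 3890

3890


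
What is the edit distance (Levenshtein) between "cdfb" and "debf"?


Computing edit distance: "cdfb" -> "debf"
DP table:
           d    e    b    f
      0    1    2    3    4
  c   1    1    2    3    4
  d   2    1    2    3    4
  f   3    2    2    3    3
  b   4    3    3    2    3
Edit distance = dp[4][4] = 3

3


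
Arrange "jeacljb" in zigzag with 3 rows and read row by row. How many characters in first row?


Zigzag "jeacljb" into 3 rows:
Placing characters:
  'j' => row 0
  'e' => row 1
  'a' => row 2
  'c' => row 1
  'l' => row 0
  'j' => row 1
  'b' => row 2
Rows:
  Row 0: "jl"
  Row 1: "ecj"
  Row 2: "ab"
First row length: 2

2


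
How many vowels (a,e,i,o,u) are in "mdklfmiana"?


Input: mdklfmiana
Checking each character:
  'm' at position 0: consonant
  'd' at position 1: consonant
  'k' at position 2: consonant
  'l' at position 3: consonant
  'f' at position 4: consonant
  'm' at position 5: consonant
  'i' at position 6: vowel (running total: 1)
  'a' at position 7: vowel (running total: 2)
  'n' at position 8: consonant
  'a' at position 9: vowel (running total: 3)
Total vowels: 3

3


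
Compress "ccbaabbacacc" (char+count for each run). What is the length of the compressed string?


Input: ccbaabbacacc
Runs:
  'c' x 2 => "c2"
  'b' x 1 => "b1"
  'a' x 2 => "a2"
  'b' x 2 => "b2"
  'a' x 1 => "a1"
  'c' x 1 => "c1"
  'a' x 1 => "a1"
  'c' x 2 => "c2"
Compressed: "c2b1a2b2a1c1a1c2"
Compressed length: 16

16


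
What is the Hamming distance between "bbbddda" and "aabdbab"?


Comparing "bbbddda" and "aabdbab" position by position:
  Position 0: 'b' vs 'a' => differ
  Position 1: 'b' vs 'a' => differ
  Position 2: 'b' vs 'b' => same
  Position 3: 'd' vs 'd' => same
  Position 4: 'd' vs 'b' => differ
  Position 5: 'd' vs 'a' => differ
  Position 6: 'a' vs 'b' => differ
Total differences (Hamming distance): 5

5


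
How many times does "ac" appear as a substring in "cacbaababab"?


Searching for "ac" in "cacbaababab"
Scanning each position:
  Position 0: "ca" => no
  Position 1: "ac" => MATCH
  Position 2: "cb" => no
  Position 3: "ba" => no
  Position 4: "aa" => no
  Position 5: "ab" => no
  Position 6: "ba" => no
  Position 7: "ab" => no
  Position 8: "ba" => no
  Position 9: "ab" => no
Total occurrences: 1

1


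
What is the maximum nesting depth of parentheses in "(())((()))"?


Input: "(())((()))"
Tracking depth:
  Position 0 '(': depth becomes 1
  Position 1 '(': depth becomes 2
  Position 2 ')': depth becomes 1
  Position 3 ')': depth becomes 0
  Position 4 '(': depth becomes 1
  Position 5 '(': depth becomes 2
  Position 6 '(': depth becomes 3
  Position 7 ')': depth becomes 2
  Position 8 ')': depth becomes 1
  Position 9 ')': depth becomes 0
Maximum depth reached: 3

3


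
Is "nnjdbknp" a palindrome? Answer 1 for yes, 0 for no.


Input: nnjdbknp
Reversed: pnkbdjnn
  Compare pos 0 ('n') with pos 7 ('p'): MISMATCH
  Compare pos 1 ('n') with pos 6 ('n'): match
  Compare pos 2 ('j') with pos 5 ('k'): MISMATCH
  Compare pos 3 ('d') with pos 4 ('b'): MISMATCH
Result: not a palindrome

0


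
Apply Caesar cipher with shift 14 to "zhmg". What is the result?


Caesar cipher: shift "zhmg" by 14
  'z' (pos 25) + 14 = pos 13 = 'n'
  'h' (pos 7) + 14 = pos 21 = 'v'
  'm' (pos 12) + 14 = pos 0 = 'a'
  'g' (pos 6) + 14 = pos 20 = 'u'
Result: nvau

nvau


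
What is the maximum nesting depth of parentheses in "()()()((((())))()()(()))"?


Input: "()()()((((())))()()(()))"
Tracking depth:
  Position 0 '(': depth becomes 1
  Position 1 ')': depth becomes 0
  Position 2 '(': depth becomes 1
  Position 3 ')': depth becomes 0
  Position 4 '(': depth becomes 1
  Position 5 ')': depth becomes 0
  Position 6 '(': depth becomes 1
  Position 7 '(': depth becomes 2
  Position 8 '(': depth becomes 3
  Position 9 '(': depth becomes 4
  Position 10 '(': depth becomes 5
  Position 11 ')': depth becomes 4
  Position 12 ')': depth becomes 3
  Position 13 ')': depth becomes 2
  Position 14 ')': depth becomes 1
  Position 15 '(': depth becomes 2
  Position 16 ')': depth becomes 1
  Position 17 '(': depth becomes 2
  Position 18 ')': depth becomes 1
  Position 19 '(': depth becomes 2
  Position 20 '(': depth becomes 3
  Position 21 ')': depth becomes 2
  Position 22 ')': depth becomes 1
  Position 23 ')': depth becomes 0
Maximum depth reached: 5

5


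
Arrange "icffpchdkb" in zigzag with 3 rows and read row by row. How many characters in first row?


Zigzag "icffpchdkb" into 3 rows:
Placing characters:
  'i' => row 0
  'c' => row 1
  'f' => row 2
  'f' => row 1
  'p' => row 0
  'c' => row 1
  'h' => row 2
  'd' => row 1
  'k' => row 0
  'b' => row 1
Rows:
  Row 0: "ipk"
  Row 1: "cfcdb"
  Row 2: "fh"
First row length: 3

3


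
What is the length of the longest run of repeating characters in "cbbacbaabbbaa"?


Input: "cbbacbaabbbaa"
Scanning for longest run:
  Position 1 ('b'): new char, reset run to 1
  Position 2 ('b'): continues run of 'b', length=2
  Position 3 ('a'): new char, reset run to 1
  Position 4 ('c'): new char, reset run to 1
  Position 5 ('b'): new char, reset run to 1
  Position 6 ('a'): new char, reset run to 1
  Position 7 ('a'): continues run of 'a', length=2
  Position 8 ('b'): new char, reset run to 1
  Position 9 ('b'): continues run of 'b', length=2
  Position 10 ('b'): continues run of 'b', length=3
  Position 11 ('a'): new char, reset run to 1
  Position 12 ('a'): continues run of 'a', length=2
Longest run: 'b' with length 3

3


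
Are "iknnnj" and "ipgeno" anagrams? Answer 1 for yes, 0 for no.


Strings: "iknnnj", "ipgeno"
Sorted first:  ijknnn
Sorted second: eginop
Differ at position 0: 'i' vs 'e' => not anagrams

0


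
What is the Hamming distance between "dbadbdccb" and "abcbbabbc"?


Comparing "dbadbdccb" and "abcbbabbc" position by position:
  Position 0: 'd' vs 'a' => differ
  Position 1: 'b' vs 'b' => same
  Position 2: 'a' vs 'c' => differ
  Position 3: 'd' vs 'b' => differ
  Position 4: 'b' vs 'b' => same
  Position 5: 'd' vs 'a' => differ
  Position 6: 'c' vs 'b' => differ
  Position 7: 'c' vs 'b' => differ
  Position 8: 'b' vs 'c' => differ
Total differences (Hamming distance): 7

7


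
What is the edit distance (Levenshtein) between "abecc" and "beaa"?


Computing edit distance: "abecc" -> "beaa"
DP table:
           b    e    a    a
      0    1    2    3    4
  a   1    1    2    2    3
  b   2    1    2    3    3
  e   3    2    1    2    3
  c   4    3    2    2    3
  c   5    4    3    3    3
Edit distance = dp[5][4] = 3

3


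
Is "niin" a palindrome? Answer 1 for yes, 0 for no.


Input: niin
Reversed: niin
  Compare pos 0 ('n') with pos 3 ('n'): match
  Compare pos 1 ('i') with pos 2 ('i'): match
Result: palindrome

1


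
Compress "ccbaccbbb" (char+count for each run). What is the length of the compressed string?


Input: ccbaccbbb
Runs:
  'c' x 2 => "c2"
  'b' x 1 => "b1"
  'a' x 1 => "a1"
  'c' x 2 => "c2"
  'b' x 3 => "b3"
Compressed: "c2b1a1c2b3"
Compressed length: 10

10


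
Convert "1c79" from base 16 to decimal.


Input: "1c79" in base 16
Positional expansion:
  Digit '1' (value 1) x 16^3 = 4096
  Digit 'c' (value 12) x 16^2 = 3072
  Digit '7' (value 7) x 16^1 = 112
  Digit '9' (value 9) x 16^0 = 9
Sum = 7289

7289


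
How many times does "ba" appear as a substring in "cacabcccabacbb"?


Searching for "ba" in "cacabcccabacbb"
Scanning each position:
  Position 0: "ca" => no
  Position 1: "ac" => no
  Position 2: "ca" => no
  Position 3: "ab" => no
  Position 4: "bc" => no
  Position 5: "cc" => no
  Position 6: "cc" => no
  Position 7: "ca" => no
  Position 8: "ab" => no
  Position 9: "ba" => MATCH
  Position 10: "ac" => no
  Position 11: "cb" => no
  Position 12: "bb" => no
Total occurrences: 1

1


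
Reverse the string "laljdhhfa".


Input: laljdhhfa
Reading characters right to left:
  Position 8: 'a'
  Position 7: 'f'
  Position 6: 'h'
  Position 5: 'h'
  Position 4: 'd'
  Position 3: 'j'
  Position 2: 'l'
  Position 1: 'a'
  Position 0: 'l'
Reversed: afhhdjlal

afhhdjlal


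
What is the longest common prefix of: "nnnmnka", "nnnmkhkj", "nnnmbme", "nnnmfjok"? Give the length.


Words: nnnmnka, nnnmkhkj, nnnmbme, nnnmfjok
  Position 0: all 'n' => match
  Position 1: all 'n' => match
  Position 2: all 'n' => match
  Position 3: all 'm' => match
  Position 4: ('n', 'k', 'b', 'f') => mismatch, stop
LCP = "nnnm" (length 4)

4


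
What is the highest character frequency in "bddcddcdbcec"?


Input: bddcddcdbcec
Character counts:
  'b': 2
  'c': 4
  'd': 5
  'e': 1
Maximum frequency: 5

5


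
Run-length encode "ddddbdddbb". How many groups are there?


Input: ddddbdddbb
Scanning for consecutive runs:
  Group 1: 'd' x 4 (positions 0-3)
  Group 2: 'b' x 1 (positions 4-4)
  Group 3: 'd' x 3 (positions 5-7)
  Group 4: 'b' x 2 (positions 8-9)
Total groups: 4

4


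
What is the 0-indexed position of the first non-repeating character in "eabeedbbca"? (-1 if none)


Input: eabeedbbca
Character frequencies:
  'a': 2
  'b': 3
  'c': 1
  'd': 1
  'e': 3
Scanning left to right for freq == 1:
  Position 0 ('e'): freq=3, skip
  Position 1 ('a'): freq=2, skip
  Position 2 ('b'): freq=3, skip
  Position 3 ('e'): freq=3, skip
  Position 4 ('e'): freq=3, skip
  Position 5 ('d'): unique! => answer = 5

5


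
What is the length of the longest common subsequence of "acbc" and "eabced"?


LCS of "acbc" and "eabced"
DP table:
           e    a    b    c    e    d
      0    0    0    0    0    0    0
  a   0    0    1    1    1    1    1
  c   0    0    1    1    2    2    2
  b   0    0    1    2    2    2    2
  c   0    0    1    2    3    3    3
LCS length = dp[4][6] = 3

3


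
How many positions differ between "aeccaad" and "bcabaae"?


Comparing "aeccaad" and "bcabaae" position by position:
  Position 0: 'a' vs 'b' => DIFFER
  Position 1: 'e' vs 'c' => DIFFER
  Position 2: 'c' vs 'a' => DIFFER
  Position 3: 'c' vs 'b' => DIFFER
  Position 4: 'a' vs 'a' => same
  Position 5: 'a' vs 'a' => same
  Position 6: 'd' vs 'e' => DIFFER
Positions that differ: 5

5


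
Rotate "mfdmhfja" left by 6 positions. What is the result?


Input: "mfdmhfja", rotate left by 6
First 6 characters: "mfdmhf"
Remaining characters: "ja"
Concatenate remaining + first: "ja" + "mfdmhf" = "jamfdmhf"

jamfdmhf


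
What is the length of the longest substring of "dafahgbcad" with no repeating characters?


Input: "dafahgbcad"
Sliding window (track last position of each char):
  Position 0 ('d'): window [0,0] length 1 -- new best
  Position 1 ('a'): window [0,1] length 2 -- new best
  Position 2 ('f'): window [0,2] length 3 -- new best
  Position 3 ('a'): repeat (last at 1), move window start to 2
  Position 3 ('a'): window [2,3] length 2
  Position 4 ('h'): window [2,4] length 3
  Position 5 ('g'): window [2,5] length 4 -- new best
  Position 6 ('b'): window [2,6] length 5 -- new best
  Position 7 ('c'): window [2,7] length 6 -- new best
  Position 8 ('a'): repeat (last at 3), move window start to 4
  Position 8 ('a'): window [4,8] length 5
  Position 9 ('d'): window [4,9] length 6
Longest substring with no repeats: "fahgbc" with length 6

6


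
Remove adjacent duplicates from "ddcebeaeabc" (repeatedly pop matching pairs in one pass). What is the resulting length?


Input: ddcebeaeabc
Stack-based adjacent duplicate removal:
  Read 'd': push. Stack: d
  Read 'd': matches stack top 'd' => pop. Stack: (empty)
  Read 'c': push. Stack: c
  Read 'e': push. Stack: ce
  Read 'b': push. Stack: ceb
  Read 'e': push. Stack: cebe
  Read 'a': push. Stack: cebea
  Read 'e': push. Stack: cebeae
  Read 'a': push. Stack: cebeaea
  Read 'b': push. Stack: cebeaeab
  Read 'c': push. Stack: cebeaeabc
Final stack: "cebeaeabc" (length 9)

9


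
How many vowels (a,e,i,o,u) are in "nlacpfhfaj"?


Input: nlacpfhfaj
Checking each character:
  'n' at position 0: consonant
  'l' at position 1: consonant
  'a' at position 2: vowel (running total: 1)
  'c' at position 3: consonant
  'p' at position 4: consonant
  'f' at position 5: consonant
  'h' at position 6: consonant
  'f' at position 7: consonant
  'a' at position 8: vowel (running total: 2)
  'j' at position 9: consonant
Total vowels: 2

2


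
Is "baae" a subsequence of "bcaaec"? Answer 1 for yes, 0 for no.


Check if "baae" is a subsequence of "bcaaec"
Greedy scan:
  Position 0 ('b'): matches sub[0] = 'b'
  Position 1 ('c'): no match needed
  Position 2 ('a'): matches sub[1] = 'a'
  Position 3 ('a'): matches sub[2] = 'a'
  Position 4 ('e'): matches sub[3] = 'e'
  Position 5 ('c'): no match needed
All 4 characters matched => is a subsequence

1


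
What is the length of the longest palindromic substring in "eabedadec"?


Input: "eabedadec"
Checking substrings for palindromes:
  [3:8] "edade" (len 5) => palindrome
  [4:7] "dad" (len 3) => palindrome
Longest palindromic substring: "edade" with length 5

5


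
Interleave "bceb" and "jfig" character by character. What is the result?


Interleaving "bceb" and "jfig":
  Position 0: 'b' from first, 'j' from second => "bj"
  Position 1: 'c' from first, 'f' from second => "cf"
  Position 2: 'e' from first, 'i' from second => "ei"
  Position 3: 'b' from first, 'g' from second => "bg"
Result: bjcfeibg

bjcfeibg


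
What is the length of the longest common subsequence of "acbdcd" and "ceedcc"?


LCS of "acbdcd" and "ceedcc"
DP table:
           c    e    e    d    c    c
      0    0    0    0    0    0    0
  a   0    0    0    0    0    0    0
  c   0    1    1    1    1    1    1
  b   0    1    1    1    1    1    1
  d   0    1    1    1    2    2    2
  c   0    1    1    1    2    3    3
  d   0    1    1    1    2    3    3
LCS length = dp[6][6] = 3

3


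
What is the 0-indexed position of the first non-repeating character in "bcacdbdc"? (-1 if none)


Input: bcacdbdc
Character frequencies:
  'a': 1
  'b': 2
  'c': 3
  'd': 2
Scanning left to right for freq == 1:
  Position 0 ('b'): freq=2, skip
  Position 1 ('c'): freq=3, skip
  Position 2 ('a'): unique! => answer = 2

2


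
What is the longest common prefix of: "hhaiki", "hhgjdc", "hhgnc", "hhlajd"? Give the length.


Words: hhaiki, hhgjdc, hhgnc, hhlajd
  Position 0: all 'h' => match
  Position 1: all 'h' => match
  Position 2: ('a', 'g', 'g', 'l') => mismatch, stop
LCP = "hh" (length 2)

2


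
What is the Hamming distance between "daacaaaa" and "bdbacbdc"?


Comparing "daacaaaa" and "bdbacbdc" position by position:
  Position 0: 'd' vs 'b' => differ
  Position 1: 'a' vs 'd' => differ
  Position 2: 'a' vs 'b' => differ
  Position 3: 'c' vs 'a' => differ
  Position 4: 'a' vs 'c' => differ
  Position 5: 'a' vs 'b' => differ
  Position 6: 'a' vs 'd' => differ
  Position 7: 'a' vs 'c' => differ
Total differences (Hamming distance): 8

8


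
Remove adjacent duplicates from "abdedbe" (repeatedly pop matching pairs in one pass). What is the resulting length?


Input: abdedbe
Stack-based adjacent duplicate removal:
  Read 'a': push. Stack: a
  Read 'b': push. Stack: ab
  Read 'd': push. Stack: abd
  Read 'e': push. Stack: abde
  Read 'd': push. Stack: abded
  Read 'b': push. Stack: abdedb
  Read 'e': push. Stack: abdedbe
Final stack: "abdedbe" (length 7)

7


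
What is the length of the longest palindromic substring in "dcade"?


Input: "dcade"
Checking substrings for palindromes:
  No multi-char palindromic substrings found
Longest palindromic substring: "d" with length 1

1


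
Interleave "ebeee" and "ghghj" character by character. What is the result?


Interleaving "ebeee" and "ghghj":
  Position 0: 'e' from first, 'g' from second => "eg"
  Position 1: 'b' from first, 'h' from second => "bh"
  Position 2: 'e' from first, 'g' from second => "eg"
  Position 3: 'e' from first, 'h' from second => "eh"
  Position 4: 'e' from first, 'j' from second => "ej"
Result: egbhegehej

egbhegehej


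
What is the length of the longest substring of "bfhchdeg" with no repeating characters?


Input: "bfhchdeg"
Sliding window (track last position of each char):
  Position 0 ('b'): window [0,0] length 1 -- new best
  Position 1 ('f'): window [0,1] length 2 -- new best
  Position 2 ('h'): window [0,2] length 3 -- new best
  Position 3 ('c'): window [0,3] length 4 -- new best
  Position 4 ('h'): repeat (last at 2), move window start to 3
  Position 4 ('h'): window [3,4] length 2
  Position 5 ('d'): window [3,5] length 3
  Position 6 ('e'): window [3,6] length 4
  Position 7 ('g'): window [3,7] length 5 -- new best
Longest substring with no repeats: "chdeg" with length 5

5


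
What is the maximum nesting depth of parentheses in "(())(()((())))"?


Input: "(())(()((())))"
Tracking depth:
  Position 0 '(': depth becomes 1
  Position 1 '(': depth becomes 2
  Position 2 ')': depth becomes 1
  Position 3 ')': depth becomes 0
  Position 4 '(': depth becomes 1
  Position 5 '(': depth becomes 2
  Position 6 ')': depth becomes 1
  Position 7 '(': depth becomes 2
  Position 8 '(': depth becomes 3
  Position 9 '(': depth becomes 4
  Position 10 ')': depth becomes 3
  Position 11 ')': depth becomes 2
  Position 12 ')': depth becomes 1
  Position 13 ')': depth becomes 0
Maximum depth reached: 4

4


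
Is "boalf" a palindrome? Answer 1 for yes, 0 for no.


Input: boalf
Reversed: flaob
  Compare pos 0 ('b') with pos 4 ('f'): MISMATCH
  Compare pos 1 ('o') with pos 3 ('l'): MISMATCH
Result: not a palindrome

0


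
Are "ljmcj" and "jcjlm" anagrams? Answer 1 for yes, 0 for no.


Strings: "ljmcj", "jcjlm"
Sorted first:  cjjlm
Sorted second: cjjlm
Sorted forms match => anagrams

1


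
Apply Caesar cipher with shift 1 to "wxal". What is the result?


Caesar cipher: shift "wxal" by 1
  'w' (pos 22) + 1 = pos 23 = 'x'
  'x' (pos 23) + 1 = pos 24 = 'y'
  'a' (pos 0) + 1 = pos 1 = 'b'
  'l' (pos 11) + 1 = pos 12 = 'm'
Result: xybm

xybm


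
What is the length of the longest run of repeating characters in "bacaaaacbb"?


Input: "bacaaaacbb"
Scanning for longest run:
  Position 1 ('a'): new char, reset run to 1
  Position 2 ('c'): new char, reset run to 1
  Position 3 ('a'): new char, reset run to 1
  Position 4 ('a'): continues run of 'a', length=2
  Position 5 ('a'): continues run of 'a', length=3
  Position 6 ('a'): continues run of 'a', length=4
  Position 7 ('c'): new char, reset run to 1
  Position 8 ('b'): new char, reset run to 1
  Position 9 ('b'): continues run of 'b', length=2
Longest run: 'a' with length 4

4


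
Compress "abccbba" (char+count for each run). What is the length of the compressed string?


Input: abccbba
Runs:
  'a' x 1 => "a1"
  'b' x 1 => "b1"
  'c' x 2 => "c2"
  'b' x 2 => "b2"
  'a' x 1 => "a1"
Compressed: "a1b1c2b2a1"
Compressed length: 10

10


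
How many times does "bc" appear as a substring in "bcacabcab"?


Searching for "bc" in "bcacabcab"
Scanning each position:
  Position 0: "bc" => MATCH
  Position 1: "ca" => no
  Position 2: "ac" => no
  Position 3: "ca" => no
  Position 4: "ab" => no
  Position 5: "bc" => MATCH
  Position 6: "ca" => no
  Position 7: "ab" => no
Total occurrences: 2

2


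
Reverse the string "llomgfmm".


Input: llomgfmm
Reading characters right to left:
  Position 7: 'm'
  Position 6: 'm'
  Position 5: 'f'
  Position 4: 'g'
  Position 3: 'm'
  Position 2: 'o'
  Position 1: 'l'
  Position 0: 'l'
Reversed: mmfgmoll

mmfgmoll


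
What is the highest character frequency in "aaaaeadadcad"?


Input: aaaaeadadcad
Character counts:
  'a': 7
  'c': 1
  'd': 3
  'e': 1
Maximum frequency: 7

7


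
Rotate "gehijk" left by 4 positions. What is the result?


Input: "gehijk", rotate left by 4
First 4 characters: "gehi"
Remaining characters: "jk"
Concatenate remaining + first: "jk" + "gehi" = "jkgehi"

jkgehi


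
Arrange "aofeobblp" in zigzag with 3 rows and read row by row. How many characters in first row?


Zigzag "aofeobblp" into 3 rows:
Placing characters:
  'a' => row 0
  'o' => row 1
  'f' => row 2
  'e' => row 1
  'o' => row 0
  'b' => row 1
  'b' => row 2
  'l' => row 1
  'p' => row 0
Rows:
  Row 0: "aop"
  Row 1: "oebl"
  Row 2: "fb"
First row length: 3

3


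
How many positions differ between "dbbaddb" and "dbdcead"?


Comparing "dbbaddb" and "dbdcead" position by position:
  Position 0: 'd' vs 'd' => same
  Position 1: 'b' vs 'b' => same
  Position 2: 'b' vs 'd' => DIFFER
  Position 3: 'a' vs 'c' => DIFFER
  Position 4: 'd' vs 'e' => DIFFER
  Position 5: 'd' vs 'a' => DIFFER
  Position 6: 'b' vs 'd' => DIFFER
Positions that differ: 5

5


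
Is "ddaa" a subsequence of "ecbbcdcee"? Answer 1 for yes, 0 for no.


Check if "ddaa" is a subsequence of "ecbbcdcee"
Greedy scan:
  Position 0 ('e'): no match needed
  Position 1 ('c'): no match needed
  Position 2 ('b'): no match needed
  Position 3 ('b'): no match needed
  Position 4 ('c'): no match needed
  Position 5 ('d'): matches sub[0] = 'd'
  Position 6 ('c'): no match needed
  Position 7 ('e'): no match needed
  Position 8 ('e'): no match needed
Only matched 1/4 characters => not a subsequence

0


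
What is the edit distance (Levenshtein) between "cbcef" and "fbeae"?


Computing edit distance: "cbcef" -> "fbeae"
DP table:
           f    b    e    a    e
      0    1    2    3    4    5
  c   1    1    2    3    4    5
  b   2    2    1    2    3    4
  c   3    3    2    2    3    4
  e   4    4    3    2    3    3
  f   5    4    4    3    3    4
Edit distance = dp[5][5] = 4

4


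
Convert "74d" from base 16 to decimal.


Input: "74d" in base 16
Positional expansion:
  Digit '7' (value 7) x 16^2 = 1792
  Digit '4' (value 4) x 16^1 = 64
  Digit 'd' (value 13) x 16^0 = 13
Sum = 1869

1869


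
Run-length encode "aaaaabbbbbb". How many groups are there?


Input: aaaaabbbbbb
Scanning for consecutive runs:
  Group 1: 'a' x 5 (positions 0-4)
  Group 2: 'b' x 6 (positions 5-10)
Total groups: 2

2


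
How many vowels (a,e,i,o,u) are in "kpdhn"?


Input: kpdhn
Checking each character:
  'k' at position 0: consonant
  'p' at position 1: consonant
  'd' at position 2: consonant
  'h' at position 3: consonant
  'n' at position 4: consonant
Total vowels: 0

0


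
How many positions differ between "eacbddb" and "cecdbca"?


Comparing "eacbddb" and "cecdbca" position by position:
  Position 0: 'e' vs 'c' => DIFFER
  Position 1: 'a' vs 'e' => DIFFER
  Position 2: 'c' vs 'c' => same
  Position 3: 'b' vs 'd' => DIFFER
  Position 4: 'd' vs 'b' => DIFFER
  Position 5: 'd' vs 'c' => DIFFER
  Position 6: 'b' vs 'a' => DIFFER
Positions that differ: 6

6


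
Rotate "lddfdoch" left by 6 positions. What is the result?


Input: "lddfdoch", rotate left by 6
First 6 characters: "lddfdo"
Remaining characters: "ch"
Concatenate remaining + first: "ch" + "lddfdo" = "chlddfdo"

chlddfdo


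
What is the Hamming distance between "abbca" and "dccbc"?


Comparing "abbca" and "dccbc" position by position:
  Position 0: 'a' vs 'd' => differ
  Position 1: 'b' vs 'c' => differ
  Position 2: 'b' vs 'c' => differ
  Position 3: 'c' vs 'b' => differ
  Position 4: 'a' vs 'c' => differ
Total differences (Hamming distance): 5

5


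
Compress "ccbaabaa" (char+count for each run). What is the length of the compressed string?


Input: ccbaabaa
Runs:
  'c' x 2 => "c2"
  'b' x 1 => "b1"
  'a' x 2 => "a2"
  'b' x 1 => "b1"
  'a' x 2 => "a2"
Compressed: "c2b1a2b1a2"
Compressed length: 10

10


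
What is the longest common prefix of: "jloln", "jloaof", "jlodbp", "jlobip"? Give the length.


Words: jloln, jloaof, jlodbp, jlobip
  Position 0: all 'j' => match
  Position 1: all 'l' => match
  Position 2: all 'o' => match
  Position 3: ('l', 'a', 'd', 'b') => mismatch, stop
LCP = "jlo" (length 3)

3


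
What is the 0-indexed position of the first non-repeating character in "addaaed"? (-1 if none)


Input: addaaed
Character frequencies:
  'a': 3
  'd': 3
  'e': 1
Scanning left to right for freq == 1:
  Position 0 ('a'): freq=3, skip
  Position 1 ('d'): freq=3, skip
  Position 2 ('d'): freq=3, skip
  Position 3 ('a'): freq=3, skip
  Position 4 ('a'): freq=3, skip
  Position 5 ('e'): unique! => answer = 5

5


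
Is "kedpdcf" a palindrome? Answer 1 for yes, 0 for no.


Input: kedpdcf
Reversed: fcdpdek
  Compare pos 0 ('k') with pos 6 ('f'): MISMATCH
  Compare pos 1 ('e') with pos 5 ('c'): MISMATCH
  Compare pos 2 ('d') with pos 4 ('d'): match
Result: not a palindrome

0


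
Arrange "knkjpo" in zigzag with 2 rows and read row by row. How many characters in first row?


Zigzag "knkjpo" into 2 rows:
Placing characters:
  'k' => row 0
  'n' => row 1
  'k' => row 0
  'j' => row 1
  'p' => row 0
  'o' => row 1
Rows:
  Row 0: "kkp"
  Row 1: "njo"
First row length: 3

3


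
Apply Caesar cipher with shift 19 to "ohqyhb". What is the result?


Caesar cipher: shift "ohqyhb" by 19
  'o' (pos 14) + 19 = pos 7 = 'h'
  'h' (pos 7) + 19 = pos 0 = 'a'
  'q' (pos 16) + 19 = pos 9 = 'j'
  'y' (pos 24) + 19 = pos 17 = 'r'
  'h' (pos 7) + 19 = pos 0 = 'a'
  'b' (pos 1) + 19 = pos 20 = 'u'
Result: hajrau

hajrau


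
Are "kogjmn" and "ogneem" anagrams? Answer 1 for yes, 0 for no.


Strings: "kogjmn", "ogneem"
Sorted first:  gjkmno
Sorted second: eegmno
Differ at position 0: 'g' vs 'e' => not anagrams

0


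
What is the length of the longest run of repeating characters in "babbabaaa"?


Input: "babbabaaa"
Scanning for longest run:
  Position 1 ('a'): new char, reset run to 1
  Position 2 ('b'): new char, reset run to 1
  Position 3 ('b'): continues run of 'b', length=2
  Position 4 ('a'): new char, reset run to 1
  Position 5 ('b'): new char, reset run to 1
  Position 6 ('a'): new char, reset run to 1
  Position 7 ('a'): continues run of 'a', length=2
  Position 8 ('a'): continues run of 'a', length=3
Longest run: 'a' with length 3

3


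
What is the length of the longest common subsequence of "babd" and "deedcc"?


LCS of "babd" and "deedcc"
DP table:
           d    e    e    d    c    c
      0    0    0    0    0    0    0
  b   0    0    0    0    0    0    0
  a   0    0    0    0    0    0    0
  b   0    0    0    0    0    0    0
  d   0    1    1    1    1    1    1
LCS length = dp[4][6] = 1

1


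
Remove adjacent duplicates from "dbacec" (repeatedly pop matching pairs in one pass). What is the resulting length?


Input: dbacec
Stack-based adjacent duplicate removal:
  Read 'd': push. Stack: d
  Read 'b': push. Stack: db
  Read 'a': push. Stack: dba
  Read 'c': push. Stack: dbac
  Read 'e': push. Stack: dbace
  Read 'c': push. Stack: dbacec
Final stack: "dbacec" (length 6)

6


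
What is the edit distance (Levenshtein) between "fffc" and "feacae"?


Computing edit distance: "fffc" -> "feacae"
DP table:
           f    e    a    c    a    e
      0    1    2    3    4    5    6
  f   1    0    1    2    3    4    5
  f   2    1    1    2    3    4    5
  f   3    2    2    2    3    4    5
  c   4    3    3    3    2    3    4
Edit distance = dp[4][6] = 4

4


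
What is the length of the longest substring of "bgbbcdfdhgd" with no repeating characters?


Input: "bgbbcdfdhgd"
Sliding window (track last position of each char):
  Position 0 ('b'): window [0,0] length 1 -- new best
  Position 1 ('g'): window [0,1] length 2 -- new best
  Position 2 ('b'): repeat (last at 0), move window start to 1
  Position 2 ('b'): window [1,2] length 2
  Position 3 ('b'): repeat (last at 2), move window start to 3
  Position 3 ('b'): window [3,3] length 1
  Position 4 ('c'): window [3,4] length 2
  Position 5 ('d'): window [3,5] length 3 -- new best
  Position 6 ('f'): window [3,6] length 4 -- new best
  Position 7 ('d'): repeat (last at 5), move window start to 6
  Position 7 ('d'): window [6,7] length 2
  Position 8 ('h'): window [6,8] length 3
  Position 9 ('g'): window [6,9] length 4
  Position 10 ('d'): repeat (last at 7), move window start to 8
  Position 10 ('d'): window [8,10] length 3
Longest substring with no repeats: "bcdf" with length 4

4


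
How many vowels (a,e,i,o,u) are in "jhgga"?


Input: jhgga
Checking each character:
  'j' at position 0: consonant
  'h' at position 1: consonant
  'g' at position 2: consonant
  'g' at position 3: consonant
  'a' at position 4: vowel (running total: 1)
Total vowels: 1

1


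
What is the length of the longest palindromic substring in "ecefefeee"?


Input: "ecefefeee"
Checking substrings for palindromes:
  [2:7] "efefe" (len 5) => palindrome
  [0:3] "ece" (len 3) => palindrome
  [2:5] "efe" (len 3) => palindrome
  [3:6] "fef" (len 3) => palindrome
  [4:7] "efe" (len 3) => palindrome
  [6:9] "eee" (len 3) => palindrome
Longest palindromic substring: "efefe" with length 5

5


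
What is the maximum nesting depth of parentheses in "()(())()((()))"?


Input: "()(())()((()))"
Tracking depth:
  Position 0 '(': depth becomes 1
  Position 1 ')': depth becomes 0
  Position 2 '(': depth becomes 1
  Position 3 '(': depth becomes 2
  Position 4 ')': depth becomes 1
  Position 5 ')': depth becomes 0
  Position 6 '(': depth becomes 1
  Position 7 ')': depth becomes 0
  Position 8 '(': depth becomes 1
  Position 9 '(': depth becomes 2
  Position 10 '(': depth becomes 3
  Position 11 ')': depth becomes 2
  Position 12 ')': depth becomes 1
  Position 13 ')': depth becomes 0
Maximum depth reached: 3

3


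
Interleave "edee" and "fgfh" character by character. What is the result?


Interleaving "edee" and "fgfh":
  Position 0: 'e' from first, 'f' from second => "ef"
  Position 1: 'd' from first, 'g' from second => "dg"
  Position 2: 'e' from first, 'f' from second => "ef"
  Position 3: 'e' from first, 'h' from second => "eh"
Result: efdgefeh

efdgefeh


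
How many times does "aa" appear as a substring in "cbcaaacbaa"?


Searching for "aa" in "cbcaaacbaa"
Scanning each position:
  Position 0: "cb" => no
  Position 1: "bc" => no
  Position 2: "ca" => no
  Position 3: "aa" => MATCH
  Position 4: "aa" => MATCH
  Position 5: "ac" => no
  Position 6: "cb" => no
  Position 7: "ba" => no
  Position 8: "aa" => MATCH
Total occurrences: 3

3


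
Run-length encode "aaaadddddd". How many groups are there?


Input: aaaadddddd
Scanning for consecutive runs:
  Group 1: 'a' x 4 (positions 0-3)
  Group 2: 'd' x 6 (positions 4-9)
Total groups: 2

2


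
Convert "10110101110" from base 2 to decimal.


Input: "10110101110" in base 2
Positional expansion:
  Digit '1' (value 1) x 2^10 = 1024
  Digit '0' (value 0) x 2^9 = 0
  Digit '1' (value 1) x 2^8 = 256
  Digit '1' (value 1) x 2^7 = 128
  Digit '0' (value 0) x 2^6 = 0
  Digit '1' (value 1) x 2^5 = 32
  Digit '0' (value 0) x 2^4 = 0
  Digit '1' (value 1) x 2^3 = 8
  Digit '1' (value 1) x 2^2 = 4
  Digit '1' (value 1) x 2^1 = 2
  Digit '0' (value 0) x 2^0 = 0
Sum = 1454

1454


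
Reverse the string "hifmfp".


Input: hifmfp
Reading characters right to left:
  Position 5: 'p'
  Position 4: 'f'
  Position 3: 'm'
  Position 2: 'f'
  Position 1: 'i'
  Position 0: 'h'
Reversed: pfmfih

pfmfih


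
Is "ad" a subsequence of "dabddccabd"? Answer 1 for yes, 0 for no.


Check if "ad" is a subsequence of "dabddccabd"
Greedy scan:
  Position 0 ('d'): no match needed
  Position 1 ('a'): matches sub[0] = 'a'
  Position 2 ('b'): no match needed
  Position 3 ('d'): matches sub[1] = 'd'
  Position 4 ('d'): no match needed
  Position 5 ('c'): no match needed
  Position 6 ('c'): no match needed
  Position 7 ('a'): no match needed
  Position 8 ('b'): no match needed
  Position 9 ('d'): no match needed
All 2 characters matched => is a subsequence

1


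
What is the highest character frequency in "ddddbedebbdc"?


Input: ddddbedebbdc
Character counts:
  'b': 3
  'c': 1
  'd': 6
  'e': 2
Maximum frequency: 6

6


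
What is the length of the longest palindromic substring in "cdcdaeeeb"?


Input: "cdcdaeeeb"
Checking substrings for palindromes:
  [0:3] "cdc" (len 3) => palindrome
  [1:4] "dcd" (len 3) => palindrome
  [5:8] "eee" (len 3) => palindrome
  [5:7] "ee" (len 2) => palindrome
  [6:8] "ee" (len 2) => palindrome
Longest palindromic substring: "cdc" with length 3

3


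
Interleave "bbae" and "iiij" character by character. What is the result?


Interleaving "bbae" and "iiij":
  Position 0: 'b' from first, 'i' from second => "bi"
  Position 1: 'b' from first, 'i' from second => "bi"
  Position 2: 'a' from first, 'i' from second => "ai"
  Position 3: 'e' from first, 'j' from second => "ej"
Result: bibiaiej

bibiaiej


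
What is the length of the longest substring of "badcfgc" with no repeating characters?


Input: "badcfgc"
Sliding window (track last position of each char):
  Position 0 ('b'): window [0,0] length 1 -- new best
  Position 1 ('a'): window [0,1] length 2 -- new best
  Position 2 ('d'): window [0,2] length 3 -- new best
  Position 3 ('c'): window [0,3] length 4 -- new best
  Position 4 ('f'): window [0,4] length 5 -- new best
  Position 5 ('g'): window [0,5] length 6 -- new best
  Position 6 ('c'): repeat (last at 3), move window start to 4
  Position 6 ('c'): window [4,6] length 3
Longest substring with no repeats: "badcfg" with length 6

6


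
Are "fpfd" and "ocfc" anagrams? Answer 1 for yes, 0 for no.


Strings: "fpfd", "ocfc"
Sorted first:  dffp
Sorted second: ccfo
Differ at position 0: 'd' vs 'c' => not anagrams

0


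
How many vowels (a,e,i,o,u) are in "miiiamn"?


Input: miiiamn
Checking each character:
  'm' at position 0: consonant
  'i' at position 1: vowel (running total: 1)
  'i' at position 2: vowel (running total: 2)
  'i' at position 3: vowel (running total: 3)
  'a' at position 4: vowel (running total: 4)
  'm' at position 5: consonant
  'n' at position 6: consonant
Total vowels: 4

4


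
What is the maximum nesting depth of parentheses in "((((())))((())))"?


Input: "((((())))((())))"
Tracking depth:
  Position 0 '(': depth becomes 1
  Position 1 '(': depth becomes 2
  Position 2 '(': depth becomes 3
  Position 3 '(': depth becomes 4
  Position 4 '(': depth becomes 5
  Position 5 ')': depth becomes 4
  Position 6 ')': depth becomes 3
  Position 7 ')': depth becomes 2
  Position 8 ')': depth becomes 1
  Position 9 '(': depth becomes 2
  Position 10 '(': depth becomes 3
  Position 11 '(': depth becomes 4
  Position 12 ')': depth becomes 3
  Position 13 ')': depth becomes 2
  Position 14 ')': depth becomes 1
  Position 15 ')': depth becomes 0
Maximum depth reached: 5

5


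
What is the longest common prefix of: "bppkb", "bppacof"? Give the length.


Words: bppkb, bppacof
  Position 0: all 'b' => match
  Position 1: all 'p' => match
  Position 2: all 'p' => match
  Position 3: ('k', 'a') => mismatch, stop
LCP = "bpp" (length 3)

3


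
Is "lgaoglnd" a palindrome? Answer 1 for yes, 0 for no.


Input: lgaoglnd
Reversed: dnlgoagl
  Compare pos 0 ('l') with pos 7 ('d'): MISMATCH
  Compare pos 1 ('g') with pos 6 ('n'): MISMATCH
  Compare pos 2 ('a') with pos 5 ('l'): MISMATCH
  Compare pos 3 ('o') with pos 4 ('g'): MISMATCH
Result: not a palindrome

0


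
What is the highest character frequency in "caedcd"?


Input: caedcd
Character counts:
  'a': 1
  'c': 2
  'd': 2
  'e': 1
Maximum frequency: 2

2


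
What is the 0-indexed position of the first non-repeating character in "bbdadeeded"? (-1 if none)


Input: bbdadeeded
Character frequencies:
  'a': 1
  'b': 2
  'd': 4
  'e': 3
Scanning left to right for freq == 1:
  Position 0 ('b'): freq=2, skip
  Position 1 ('b'): freq=2, skip
  Position 2 ('d'): freq=4, skip
  Position 3 ('a'): unique! => answer = 3

3


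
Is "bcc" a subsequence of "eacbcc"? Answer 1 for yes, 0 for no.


Check if "bcc" is a subsequence of "eacbcc"
Greedy scan:
  Position 0 ('e'): no match needed
  Position 1 ('a'): no match needed
  Position 2 ('c'): no match needed
  Position 3 ('b'): matches sub[0] = 'b'
  Position 4 ('c'): matches sub[1] = 'c'
  Position 5 ('c'): matches sub[2] = 'c'
All 3 characters matched => is a subsequence

1


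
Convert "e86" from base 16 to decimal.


Input: "e86" in base 16
Positional expansion:
  Digit 'e' (value 14) x 16^2 = 3584
  Digit '8' (value 8) x 16^1 = 128
  Digit '6' (value 6) x 16^0 = 6
Sum = 3718

3718


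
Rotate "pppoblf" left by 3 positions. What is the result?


Input: "pppoblf", rotate left by 3
First 3 characters: "ppp"
Remaining characters: "oblf"
Concatenate remaining + first: "oblf" + "ppp" = "oblfppp"

oblfppp


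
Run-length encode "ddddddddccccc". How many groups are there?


Input: ddddddddccccc
Scanning for consecutive runs:
  Group 1: 'd' x 8 (positions 0-7)
  Group 2: 'c' x 5 (positions 8-12)
Total groups: 2

2


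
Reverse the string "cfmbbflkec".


Input: cfmbbflkec
Reading characters right to left:
  Position 9: 'c'
  Position 8: 'e'
  Position 7: 'k'
  Position 6: 'l'
  Position 5: 'f'
  Position 4: 'b'
  Position 3: 'b'
  Position 2: 'm'
  Position 1: 'f'
  Position 0: 'c'
Reversed: ceklfbbmfc

ceklfbbmfc


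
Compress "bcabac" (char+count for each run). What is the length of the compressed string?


Input: bcabac
Runs:
  'b' x 1 => "b1"
  'c' x 1 => "c1"
  'a' x 1 => "a1"
  'b' x 1 => "b1"
  'a' x 1 => "a1"
  'c' x 1 => "c1"
Compressed: "b1c1a1b1a1c1"
Compressed length: 12

12


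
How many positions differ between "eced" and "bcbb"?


Comparing "eced" and "bcbb" position by position:
  Position 0: 'e' vs 'b' => DIFFER
  Position 1: 'c' vs 'c' => same
  Position 2: 'e' vs 'b' => DIFFER
  Position 3: 'd' vs 'b' => DIFFER
Positions that differ: 3

3


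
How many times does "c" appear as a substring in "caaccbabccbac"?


Searching for "c" in "caaccbabccbac"
Scanning each position:
  Position 0: "c" => MATCH
  Position 1: "a" => no
  Position 2: "a" => no
  Position 3: "c" => MATCH
  Position 4: "c" => MATCH
  Position 5: "b" => no
  Position 6: "a" => no
  Position 7: "b" => no
  Position 8: "c" => MATCH
  Position 9: "c" => MATCH
  Position 10: "b" => no
  Position 11: "a" => no
  Position 12: "c" => MATCH
Total occurrences: 6

6


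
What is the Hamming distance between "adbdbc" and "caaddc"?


Comparing "adbdbc" and "caaddc" position by position:
  Position 0: 'a' vs 'c' => differ
  Position 1: 'd' vs 'a' => differ
  Position 2: 'b' vs 'a' => differ
  Position 3: 'd' vs 'd' => same
  Position 4: 'b' vs 'd' => differ
  Position 5: 'c' vs 'c' => same
Total differences (Hamming distance): 4

4


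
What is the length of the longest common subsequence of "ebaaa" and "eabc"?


LCS of "ebaaa" and "eabc"
DP table:
           e    a    b    c
      0    0    0    0    0
  e   0    1    1    1    1
  b   0    1    1    2    2
  a   0    1    2    2    2
  a   0    1    2    2    2
  a   0    1    2    2    2
LCS length = dp[5][4] = 2

2


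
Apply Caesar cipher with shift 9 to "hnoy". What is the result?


Caesar cipher: shift "hnoy" by 9
  'h' (pos 7) + 9 = pos 16 = 'q'
  'n' (pos 13) + 9 = pos 22 = 'w'
  'o' (pos 14) + 9 = pos 23 = 'x'
  'y' (pos 24) + 9 = pos 7 = 'h'
Result: qwxh

qwxh


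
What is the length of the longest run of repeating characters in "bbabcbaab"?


Input: "bbabcbaab"
Scanning for longest run:
  Position 1 ('b'): continues run of 'b', length=2
  Position 2 ('a'): new char, reset run to 1
  Position 3 ('b'): new char, reset run to 1
  Position 4 ('c'): new char, reset run to 1
  Position 5 ('b'): new char, reset run to 1
  Position 6 ('a'): new char, reset run to 1
  Position 7 ('a'): continues run of 'a', length=2
  Position 8 ('b'): new char, reset run to 1
Longest run: 'b' with length 2

2
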